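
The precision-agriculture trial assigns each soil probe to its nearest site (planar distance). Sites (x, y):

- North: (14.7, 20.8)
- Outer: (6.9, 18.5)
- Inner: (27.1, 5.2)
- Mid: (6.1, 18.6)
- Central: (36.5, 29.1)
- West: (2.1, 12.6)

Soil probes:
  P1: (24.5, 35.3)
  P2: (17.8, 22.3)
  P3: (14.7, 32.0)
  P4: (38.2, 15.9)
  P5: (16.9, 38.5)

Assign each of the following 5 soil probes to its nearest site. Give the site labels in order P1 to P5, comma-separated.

P1 → Central (d²=182.44)
P2 → North (d²=11.86)
P3 → North (d²=125.44)
P4 → Central (d²=177.13)
P5 → North (d²=318.13)

Central, North, North, Central, North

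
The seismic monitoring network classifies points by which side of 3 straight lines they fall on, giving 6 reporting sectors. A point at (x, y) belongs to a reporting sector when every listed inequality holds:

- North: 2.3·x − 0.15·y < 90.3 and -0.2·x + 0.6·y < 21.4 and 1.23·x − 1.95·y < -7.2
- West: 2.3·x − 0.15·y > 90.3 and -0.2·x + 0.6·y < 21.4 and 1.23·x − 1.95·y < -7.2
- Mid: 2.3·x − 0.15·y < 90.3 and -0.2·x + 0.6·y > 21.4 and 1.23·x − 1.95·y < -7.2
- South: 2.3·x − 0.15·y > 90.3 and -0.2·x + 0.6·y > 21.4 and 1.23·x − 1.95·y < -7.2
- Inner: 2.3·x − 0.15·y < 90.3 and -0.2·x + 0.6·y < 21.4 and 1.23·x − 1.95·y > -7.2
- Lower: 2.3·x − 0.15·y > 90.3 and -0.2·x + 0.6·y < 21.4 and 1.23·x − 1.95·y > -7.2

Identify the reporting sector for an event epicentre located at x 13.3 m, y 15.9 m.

2.3·13.3 − 0.15·15.9 = 28.205, which is < 90.3
-0.2·13.3 + 0.6·15.9 = 6.880, which is < 21.4
1.23·13.3 − 1.95·15.9 = -14.646, which is < -7.2
This sign pattern matches North.

North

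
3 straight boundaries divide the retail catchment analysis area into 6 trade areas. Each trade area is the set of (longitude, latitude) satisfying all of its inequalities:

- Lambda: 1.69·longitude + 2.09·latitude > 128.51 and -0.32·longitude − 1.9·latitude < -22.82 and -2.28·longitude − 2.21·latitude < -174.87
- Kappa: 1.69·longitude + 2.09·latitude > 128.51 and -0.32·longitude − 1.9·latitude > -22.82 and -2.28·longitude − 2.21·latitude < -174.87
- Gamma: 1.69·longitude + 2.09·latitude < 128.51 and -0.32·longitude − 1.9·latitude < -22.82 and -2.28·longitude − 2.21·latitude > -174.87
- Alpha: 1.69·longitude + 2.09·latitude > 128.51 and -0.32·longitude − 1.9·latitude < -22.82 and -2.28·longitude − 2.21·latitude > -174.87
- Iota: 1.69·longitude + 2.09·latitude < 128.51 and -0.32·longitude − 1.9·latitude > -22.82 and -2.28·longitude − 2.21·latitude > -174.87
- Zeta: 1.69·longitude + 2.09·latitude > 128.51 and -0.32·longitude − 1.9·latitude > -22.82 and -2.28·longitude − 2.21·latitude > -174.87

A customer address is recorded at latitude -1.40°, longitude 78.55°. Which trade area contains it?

Kappa

1.69·78.55 + 2.09·-1.40 = 129.823, which is > 128.51
-0.32·78.55 − 1.9·-1.40 = -22.476, which is > -22.82
-2.28·78.55 − 2.21·-1.40 = -176.000, which is < -174.87
This sign pattern matches Kappa.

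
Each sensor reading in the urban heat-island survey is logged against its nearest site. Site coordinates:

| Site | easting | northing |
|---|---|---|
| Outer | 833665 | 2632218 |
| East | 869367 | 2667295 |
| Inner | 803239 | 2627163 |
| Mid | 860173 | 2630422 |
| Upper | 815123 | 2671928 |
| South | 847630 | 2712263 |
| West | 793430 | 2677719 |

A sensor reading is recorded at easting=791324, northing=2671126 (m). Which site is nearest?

Squared distances to each site:
Outer: 3306592745.000; East: 6105386410.000; Inner: 2074712594.000; Mid: 6397000417.000; Upper: 567035605.000; South: 4862618405.000; West: 47902885.000.
Minimum at West.

West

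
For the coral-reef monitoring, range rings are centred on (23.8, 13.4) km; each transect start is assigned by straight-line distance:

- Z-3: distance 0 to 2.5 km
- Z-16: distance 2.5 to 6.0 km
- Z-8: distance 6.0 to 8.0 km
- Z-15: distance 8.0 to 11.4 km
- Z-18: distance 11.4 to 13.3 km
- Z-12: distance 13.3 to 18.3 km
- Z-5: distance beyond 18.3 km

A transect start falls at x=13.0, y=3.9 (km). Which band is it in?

Z-12

Distance = √((13.0−23.8)² + (3.9−13.4)²) = √(116.640 + 90.250) = 14.384 km.
13.3 ≤ 14.384 < 18.3 → Z-12.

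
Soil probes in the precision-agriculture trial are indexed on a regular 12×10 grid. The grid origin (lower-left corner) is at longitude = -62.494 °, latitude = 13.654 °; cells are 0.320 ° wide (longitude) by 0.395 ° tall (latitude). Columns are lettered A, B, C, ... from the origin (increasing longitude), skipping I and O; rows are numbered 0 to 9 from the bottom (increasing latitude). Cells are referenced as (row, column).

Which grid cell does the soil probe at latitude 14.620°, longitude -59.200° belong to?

(2, L)

Column index: ⌊(-59.200 − -62.494) / 0.320⌋ = ⌊10.294⌋ = 10 → column L
Row offset from origin: ⌊(14.620 − 13.654) / 0.395⌋ = ⌊2.446⌋ = 2 → row 2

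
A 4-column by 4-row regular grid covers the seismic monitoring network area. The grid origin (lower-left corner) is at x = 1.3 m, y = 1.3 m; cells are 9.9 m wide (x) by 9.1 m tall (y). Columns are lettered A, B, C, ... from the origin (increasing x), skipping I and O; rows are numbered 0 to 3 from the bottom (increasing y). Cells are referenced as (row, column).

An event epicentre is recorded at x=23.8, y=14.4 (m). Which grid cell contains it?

(1, C)

Column index: ⌊(23.8 − 1.3) / 9.9⌋ = ⌊2.273⌋ = 2 → column C
Row offset from origin: ⌊(14.4 − 1.3) / 9.1⌋ = ⌊1.440⌋ = 1 → row 1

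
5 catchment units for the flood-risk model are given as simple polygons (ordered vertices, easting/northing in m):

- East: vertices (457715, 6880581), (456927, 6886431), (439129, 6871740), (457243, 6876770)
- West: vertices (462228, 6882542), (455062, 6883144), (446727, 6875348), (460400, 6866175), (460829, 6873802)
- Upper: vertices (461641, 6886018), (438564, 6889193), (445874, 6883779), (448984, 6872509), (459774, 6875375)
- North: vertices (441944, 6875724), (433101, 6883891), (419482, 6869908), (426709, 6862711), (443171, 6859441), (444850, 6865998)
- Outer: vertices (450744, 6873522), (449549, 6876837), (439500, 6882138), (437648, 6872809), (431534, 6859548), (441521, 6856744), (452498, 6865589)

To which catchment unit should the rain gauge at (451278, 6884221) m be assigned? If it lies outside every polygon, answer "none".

Upper

Cast a ray rightward from (451278, 6884221). For each polygon, the edges (by vertex number in listed order) whose endpoints lie on opposite sides of northing = 6884221, where each meets that height, and whether that is right or left of the point:
East: 1–2 at easting≈457224.7 (right), 2–3 at easting≈454249.6 (right) → 2 crossings.
West: no edge straddles that height → 0 crossings.
Upper: 2–3 at easting≈445277.2 (left), 5–1 at easting≈461325.8 (right) → 1 crossing.
North: no edge straddles that height → 0 crossings.
Outer: no edge straddles that height → 0 crossings.
Only Upper has an odd count, so the point is inside Upper.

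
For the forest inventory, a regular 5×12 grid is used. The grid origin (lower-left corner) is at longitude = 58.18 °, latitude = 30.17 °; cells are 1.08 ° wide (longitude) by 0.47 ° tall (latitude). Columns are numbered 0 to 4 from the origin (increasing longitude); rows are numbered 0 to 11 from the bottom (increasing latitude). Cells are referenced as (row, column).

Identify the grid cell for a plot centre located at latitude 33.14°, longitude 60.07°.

(6, 1)

Column index: ⌊(60.07 − 58.18) / 1.08⌋ = ⌊1.750⌋ = 1
Row offset from origin: ⌊(33.14 − 30.17) / 0.47⌋ = ⌊6.319⌋ = 6 → row 6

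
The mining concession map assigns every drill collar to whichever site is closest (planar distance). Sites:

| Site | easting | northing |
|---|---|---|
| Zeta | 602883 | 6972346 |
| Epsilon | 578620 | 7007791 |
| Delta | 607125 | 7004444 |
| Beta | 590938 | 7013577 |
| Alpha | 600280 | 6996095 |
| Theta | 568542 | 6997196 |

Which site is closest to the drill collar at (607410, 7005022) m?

Delta

Squared distances to each site:
Zeta: 1088214705.000; Epsilon: 836531461.000; Delta: 415309.000; Beta: 344514809.000; Alpha: 130528229.000; Theta: 1571967700.000.
Minimum at Delta.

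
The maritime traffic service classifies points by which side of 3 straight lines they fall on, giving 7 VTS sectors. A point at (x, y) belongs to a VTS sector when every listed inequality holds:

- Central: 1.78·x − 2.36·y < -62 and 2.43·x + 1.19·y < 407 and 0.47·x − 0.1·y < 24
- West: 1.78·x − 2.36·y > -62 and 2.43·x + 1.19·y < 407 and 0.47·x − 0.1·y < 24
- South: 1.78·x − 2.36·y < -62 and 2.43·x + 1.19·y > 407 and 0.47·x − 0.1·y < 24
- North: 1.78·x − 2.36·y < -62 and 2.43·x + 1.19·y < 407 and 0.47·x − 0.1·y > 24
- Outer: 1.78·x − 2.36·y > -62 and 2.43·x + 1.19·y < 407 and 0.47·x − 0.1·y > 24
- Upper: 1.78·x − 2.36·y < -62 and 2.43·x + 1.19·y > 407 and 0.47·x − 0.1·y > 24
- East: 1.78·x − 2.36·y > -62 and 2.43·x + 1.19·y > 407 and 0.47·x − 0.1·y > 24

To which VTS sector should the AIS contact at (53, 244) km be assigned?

South

1.78·53 − 2.36·244 = -481.500, which is < -62
2.43·53 + 1.19·244 = 419.150, which is > 407
0.47·53 − 0.1·244 = 0.510, which is < 24
This sign pattern matches South.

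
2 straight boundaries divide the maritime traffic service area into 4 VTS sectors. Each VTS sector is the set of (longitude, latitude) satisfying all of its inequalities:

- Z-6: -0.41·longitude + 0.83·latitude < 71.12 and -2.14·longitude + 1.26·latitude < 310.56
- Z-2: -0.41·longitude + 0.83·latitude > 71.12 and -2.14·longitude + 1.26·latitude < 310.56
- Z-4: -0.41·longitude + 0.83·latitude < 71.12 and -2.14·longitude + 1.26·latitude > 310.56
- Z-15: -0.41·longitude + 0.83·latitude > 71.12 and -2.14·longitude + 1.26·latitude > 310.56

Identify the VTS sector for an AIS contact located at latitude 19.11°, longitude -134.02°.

-0.41·-134.02 + 0.83·19.11 = 70.809, which is < 71.12
-2.14·-134.02 + 1.26·19.11 = 310.881, which is > 310.56
This sign pattern matches Z-4.

Z-4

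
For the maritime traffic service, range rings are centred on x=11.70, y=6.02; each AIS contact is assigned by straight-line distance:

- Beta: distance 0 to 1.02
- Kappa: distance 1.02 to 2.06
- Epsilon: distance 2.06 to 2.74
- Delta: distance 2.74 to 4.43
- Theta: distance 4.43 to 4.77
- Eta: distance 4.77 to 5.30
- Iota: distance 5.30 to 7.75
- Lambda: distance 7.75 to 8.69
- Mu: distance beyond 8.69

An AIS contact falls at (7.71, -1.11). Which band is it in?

Lambda

Distance = √((7.71−11.70)² + (-1.11−6.02)²) = √(15.920 + 50.837) = 8.170.
7.75 ≤ 8.170 < 8.69 → Lambda.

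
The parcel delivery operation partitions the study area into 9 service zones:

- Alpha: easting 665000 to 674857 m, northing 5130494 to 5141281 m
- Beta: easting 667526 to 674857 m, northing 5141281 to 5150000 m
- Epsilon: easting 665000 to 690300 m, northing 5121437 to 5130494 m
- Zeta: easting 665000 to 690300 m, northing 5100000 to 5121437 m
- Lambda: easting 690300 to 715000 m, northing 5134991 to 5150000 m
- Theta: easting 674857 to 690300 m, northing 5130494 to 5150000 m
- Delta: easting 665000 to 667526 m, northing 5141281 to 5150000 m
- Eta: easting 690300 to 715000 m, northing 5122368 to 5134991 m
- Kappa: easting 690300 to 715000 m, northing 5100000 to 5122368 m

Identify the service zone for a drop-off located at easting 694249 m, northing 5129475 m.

The point has easting = 694249 and northing = 5129475.
Only Eta satisfies 690300 ≤ easting ≤ 715000 and 5122368 ≤ northing ≤ 5134991.

Eta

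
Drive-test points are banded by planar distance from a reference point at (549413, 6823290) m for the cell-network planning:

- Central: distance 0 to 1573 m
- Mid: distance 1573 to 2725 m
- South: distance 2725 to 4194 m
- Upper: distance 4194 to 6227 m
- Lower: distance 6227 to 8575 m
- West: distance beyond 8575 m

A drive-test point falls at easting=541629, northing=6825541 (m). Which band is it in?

Distance = √((541629−549413)² + (6825541−6823290)²) = √(60590656.000 + 5067001.000) = 8102.941 m.
6227 ≤ 8102.941 < 8575 → Lower.

Lower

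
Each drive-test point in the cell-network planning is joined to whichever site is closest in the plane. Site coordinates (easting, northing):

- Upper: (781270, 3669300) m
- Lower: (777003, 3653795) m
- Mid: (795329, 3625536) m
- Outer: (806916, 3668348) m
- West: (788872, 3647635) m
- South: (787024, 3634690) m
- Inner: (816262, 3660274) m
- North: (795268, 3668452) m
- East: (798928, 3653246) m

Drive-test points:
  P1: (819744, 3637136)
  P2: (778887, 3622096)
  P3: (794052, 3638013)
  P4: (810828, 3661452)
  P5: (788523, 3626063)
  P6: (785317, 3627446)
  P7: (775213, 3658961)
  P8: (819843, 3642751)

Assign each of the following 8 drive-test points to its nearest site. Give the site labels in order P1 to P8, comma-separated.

P1 → Inner (d²=547491368.00)
P2 → South (d²=224819605.00)
P3 → South (d²=60435113.00)
P4 → Inner (d²=30916040.00)
P5 → Mid (d²=46599365.00)
P6 → South (d²=55389385.00)
P7 → Lower (d²=29891656.00)
P8 → Inner (d²=319879090.00)

Inner, South, South, Inner, Mid, South, Lower, Inner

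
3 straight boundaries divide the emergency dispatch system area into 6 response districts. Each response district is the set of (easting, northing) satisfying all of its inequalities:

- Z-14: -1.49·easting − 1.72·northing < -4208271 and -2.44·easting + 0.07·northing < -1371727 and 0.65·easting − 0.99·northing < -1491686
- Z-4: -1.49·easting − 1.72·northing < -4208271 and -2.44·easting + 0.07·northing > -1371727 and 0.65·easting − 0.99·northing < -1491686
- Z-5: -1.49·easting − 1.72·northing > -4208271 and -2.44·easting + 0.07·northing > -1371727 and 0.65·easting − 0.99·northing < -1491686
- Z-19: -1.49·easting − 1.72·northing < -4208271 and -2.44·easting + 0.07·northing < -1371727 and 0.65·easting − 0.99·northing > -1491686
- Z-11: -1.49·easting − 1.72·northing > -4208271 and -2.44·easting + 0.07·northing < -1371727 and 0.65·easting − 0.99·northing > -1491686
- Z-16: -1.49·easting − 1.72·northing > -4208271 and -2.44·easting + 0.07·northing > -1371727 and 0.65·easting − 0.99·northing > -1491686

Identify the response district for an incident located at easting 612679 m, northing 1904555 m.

-1.49·612679 − 1.72·1904555 = -4188726.310, which is > -4208271
-2.44·612679 + 0.07·1904555 = -1361617.910, which is > -1371727
0.65·612679 − 0.99·1904555 = -1487268.100, which is > -1491686
This sign pattern matches Z-16.

Z-16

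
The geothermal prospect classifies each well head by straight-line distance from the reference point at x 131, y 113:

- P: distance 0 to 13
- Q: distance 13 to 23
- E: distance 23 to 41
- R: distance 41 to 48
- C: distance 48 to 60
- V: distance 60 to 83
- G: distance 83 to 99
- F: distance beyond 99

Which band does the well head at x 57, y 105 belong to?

V

Distance = √((57−131)² + (105−113)²) = √(5476.000 + 64.000) = 74.431.
60 ≤ 74.431 < 83 → V.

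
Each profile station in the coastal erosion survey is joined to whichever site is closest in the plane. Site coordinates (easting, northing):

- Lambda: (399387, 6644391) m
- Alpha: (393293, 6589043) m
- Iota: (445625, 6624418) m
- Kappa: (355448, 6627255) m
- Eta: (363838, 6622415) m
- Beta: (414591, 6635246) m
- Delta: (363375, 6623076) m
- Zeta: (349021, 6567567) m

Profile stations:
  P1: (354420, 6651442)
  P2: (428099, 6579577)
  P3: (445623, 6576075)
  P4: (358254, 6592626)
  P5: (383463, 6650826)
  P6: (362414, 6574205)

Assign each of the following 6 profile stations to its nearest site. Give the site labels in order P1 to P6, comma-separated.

P1 → Kappa (d²=586067753.00)
P2 → Alpha (d²=1301062792.00)
P3 → Iota (d²=2337045653.00)
P4 → Zeta (d²=713201770.00)
P5 → Lambda (d²=294983001.00)
P6 → Zeta (d²=223435493.00)

Kappa, Alpha, Iota, Zeta, Lambda, Zeta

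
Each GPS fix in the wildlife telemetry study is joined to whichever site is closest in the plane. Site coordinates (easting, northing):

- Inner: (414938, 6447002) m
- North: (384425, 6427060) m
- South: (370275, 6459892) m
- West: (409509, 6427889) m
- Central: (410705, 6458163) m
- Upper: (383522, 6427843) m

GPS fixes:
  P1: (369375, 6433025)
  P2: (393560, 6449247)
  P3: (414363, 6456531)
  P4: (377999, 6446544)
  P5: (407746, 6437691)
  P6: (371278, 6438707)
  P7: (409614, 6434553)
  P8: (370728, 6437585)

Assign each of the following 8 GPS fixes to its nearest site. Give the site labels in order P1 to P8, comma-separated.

P1 → Upper (d²=226990733.00)
P2 → Central (d²=373446081.00)
P3 → Central (d²=16044388.00)
P4 → South (d²=237829280.00)
P5 → West (d²=99187373.00)
P6 → Upper (d²=267942032.00)
P7 → West (d²=44419921.00)
P8 → Upper (d²=258593000.00)

Upper, Central, Central, South, West, Upper, West, Upper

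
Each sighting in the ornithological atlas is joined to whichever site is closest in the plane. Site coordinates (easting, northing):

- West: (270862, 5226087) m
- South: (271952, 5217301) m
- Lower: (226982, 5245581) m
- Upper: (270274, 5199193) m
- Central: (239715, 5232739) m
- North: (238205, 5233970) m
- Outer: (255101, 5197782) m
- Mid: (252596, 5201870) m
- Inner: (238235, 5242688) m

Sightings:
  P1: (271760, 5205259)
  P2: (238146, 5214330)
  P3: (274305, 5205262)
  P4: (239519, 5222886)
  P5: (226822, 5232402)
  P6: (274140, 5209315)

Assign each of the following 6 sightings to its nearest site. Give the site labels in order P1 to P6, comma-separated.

P1 → Upper (d²=39004552.00)
P2 → Central (d²=341353042.00)
P3 → Upper (d²=53081722.00)
P4 → Central (d²=97120025.00)
P5 → North (d²=132031313.00)
P6 → South (d²=68563540.00)

Upper, Central, Upper, Central, North, South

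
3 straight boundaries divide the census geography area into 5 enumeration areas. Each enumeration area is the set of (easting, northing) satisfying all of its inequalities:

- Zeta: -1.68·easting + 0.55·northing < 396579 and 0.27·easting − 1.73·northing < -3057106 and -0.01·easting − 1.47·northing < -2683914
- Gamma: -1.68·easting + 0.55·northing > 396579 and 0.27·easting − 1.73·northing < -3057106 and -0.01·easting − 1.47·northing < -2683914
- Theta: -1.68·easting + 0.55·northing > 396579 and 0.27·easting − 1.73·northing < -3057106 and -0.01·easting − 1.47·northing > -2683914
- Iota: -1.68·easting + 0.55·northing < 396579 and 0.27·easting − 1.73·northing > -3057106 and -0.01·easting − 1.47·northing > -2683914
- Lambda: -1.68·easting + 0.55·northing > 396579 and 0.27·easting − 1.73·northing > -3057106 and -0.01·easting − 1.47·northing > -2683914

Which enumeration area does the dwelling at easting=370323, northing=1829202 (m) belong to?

-1.68·370323 + 0.55·1829202 = 383918.460, which is < 396579
0.27·370323 − 1.73·1829202 = -3064532.250, which is < -3057106
-0.01·370323 − 1.47·1829202 = -2692630.170, which is < -2683914
This sign pattern matches Zeta.

Zeta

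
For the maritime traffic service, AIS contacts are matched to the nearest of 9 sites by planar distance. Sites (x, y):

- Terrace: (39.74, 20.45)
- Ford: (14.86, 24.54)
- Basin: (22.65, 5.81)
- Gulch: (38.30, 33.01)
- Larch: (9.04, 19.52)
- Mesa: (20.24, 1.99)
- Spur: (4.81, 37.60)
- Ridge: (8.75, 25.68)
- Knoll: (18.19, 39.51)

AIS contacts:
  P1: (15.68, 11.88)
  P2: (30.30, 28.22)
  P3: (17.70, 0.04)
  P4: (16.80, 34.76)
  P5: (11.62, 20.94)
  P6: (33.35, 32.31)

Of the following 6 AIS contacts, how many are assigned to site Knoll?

1

P1 → Basin
P2 → Gulch
P3 → Mesa
P4 → Knoll
P5 → Larch
P6 → Gulch
1 of the 6 goes to Knoll.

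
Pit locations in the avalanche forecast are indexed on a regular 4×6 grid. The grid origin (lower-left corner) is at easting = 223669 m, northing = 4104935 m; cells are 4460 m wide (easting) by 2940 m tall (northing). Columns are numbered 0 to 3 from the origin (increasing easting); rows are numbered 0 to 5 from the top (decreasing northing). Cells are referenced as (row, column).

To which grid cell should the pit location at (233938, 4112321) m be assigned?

(3, 2)

Column index: ⌊(233938 − 223669) / 4460⌋ = ⌊2.302⌋ = 2
Row offset from origin: ⌊(4112321 − 4104935) / 2940⌋ = ⌊2.512⌋ = 2 → row 3 (counted from top)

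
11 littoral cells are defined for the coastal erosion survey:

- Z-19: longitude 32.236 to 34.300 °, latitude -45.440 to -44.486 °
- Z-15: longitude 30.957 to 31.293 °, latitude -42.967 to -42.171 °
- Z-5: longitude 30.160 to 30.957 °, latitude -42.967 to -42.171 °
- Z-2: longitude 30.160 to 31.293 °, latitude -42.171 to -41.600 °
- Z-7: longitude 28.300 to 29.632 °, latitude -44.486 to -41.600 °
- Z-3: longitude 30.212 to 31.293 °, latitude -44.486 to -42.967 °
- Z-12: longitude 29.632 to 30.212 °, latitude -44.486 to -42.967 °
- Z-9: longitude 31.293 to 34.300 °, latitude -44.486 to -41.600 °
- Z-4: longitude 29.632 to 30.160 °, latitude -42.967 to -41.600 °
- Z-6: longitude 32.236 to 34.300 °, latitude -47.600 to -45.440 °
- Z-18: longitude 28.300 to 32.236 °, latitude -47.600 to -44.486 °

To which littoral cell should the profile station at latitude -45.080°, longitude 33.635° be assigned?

The point has longitude = 33.635 and latitude = -45.080.
Only Z-19 satisfies 32.236 ≤ longitude ≤ 34.300 and -45.440 ≤ latitude ≤ -44.486.

Z-19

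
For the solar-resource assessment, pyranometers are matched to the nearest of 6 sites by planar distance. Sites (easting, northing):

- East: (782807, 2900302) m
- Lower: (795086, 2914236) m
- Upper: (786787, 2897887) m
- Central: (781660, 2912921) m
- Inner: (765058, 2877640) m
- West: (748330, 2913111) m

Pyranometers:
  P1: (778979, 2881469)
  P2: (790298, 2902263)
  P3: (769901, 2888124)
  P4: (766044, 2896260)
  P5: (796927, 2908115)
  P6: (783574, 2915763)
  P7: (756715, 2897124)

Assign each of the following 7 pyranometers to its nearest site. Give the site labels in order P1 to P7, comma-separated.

P1 → Inner (d²=208455482.00)
P2 → Upper (d²=31476497.00)
P3 → Inner (d²=133368905.00)
P4 → East (d²=297335933.00)
P5 → Lower (d²=40855922.00)
P6 → Central (d²=11740360.00)
P7 → West (d²=325892394.00)

Inner, Upper, Inner, East, Lower, Central, West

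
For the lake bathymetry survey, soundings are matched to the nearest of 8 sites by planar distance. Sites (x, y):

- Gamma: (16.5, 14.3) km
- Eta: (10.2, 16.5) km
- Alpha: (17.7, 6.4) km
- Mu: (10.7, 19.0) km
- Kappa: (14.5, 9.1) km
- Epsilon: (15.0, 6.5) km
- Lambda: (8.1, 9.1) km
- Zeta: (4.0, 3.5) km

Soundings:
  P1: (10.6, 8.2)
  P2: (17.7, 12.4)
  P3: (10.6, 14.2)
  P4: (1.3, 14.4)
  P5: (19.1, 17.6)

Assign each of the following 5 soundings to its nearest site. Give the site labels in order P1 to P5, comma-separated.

Lambda, Gamma, Eta, Lambda, Gamma

P1 → Lambda (d²=7.06)
P2 → Gamma (d²=5.05)
P3 → Eta (d²=5.45)
P4 → Lambda (d²=74.33)
P5 → Gamma (d²=17.65)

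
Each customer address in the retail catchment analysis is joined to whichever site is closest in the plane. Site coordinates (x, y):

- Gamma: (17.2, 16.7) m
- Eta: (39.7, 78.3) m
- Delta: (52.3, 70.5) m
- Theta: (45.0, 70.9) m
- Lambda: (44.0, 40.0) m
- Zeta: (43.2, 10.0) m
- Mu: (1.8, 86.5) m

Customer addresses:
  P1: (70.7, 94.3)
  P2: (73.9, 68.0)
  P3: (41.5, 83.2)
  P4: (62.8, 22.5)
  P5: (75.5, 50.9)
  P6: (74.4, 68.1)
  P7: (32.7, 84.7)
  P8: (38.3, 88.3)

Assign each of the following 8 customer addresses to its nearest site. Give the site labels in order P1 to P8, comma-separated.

Delta, Delta, Eta, Zeta, Delta, Delta, Eta, Eta

P1 → Delta (d²=905.00)
P2 → Delta (d²=472.81)
P3 → Eta (d²=27.25)
P4 → Zeta (d²=540.41)
P5 → Delta (d²=922.40)
P6 → Delta (d²=494.17)
P7 → Eta (d²=89.96)
P8 → Eta (d²=101.96)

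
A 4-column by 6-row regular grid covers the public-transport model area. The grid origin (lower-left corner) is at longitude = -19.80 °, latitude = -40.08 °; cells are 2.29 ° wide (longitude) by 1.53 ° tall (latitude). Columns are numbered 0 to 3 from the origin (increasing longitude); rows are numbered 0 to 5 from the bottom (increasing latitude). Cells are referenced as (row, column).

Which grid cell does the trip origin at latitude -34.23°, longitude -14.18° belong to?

Column index: ⌊(-14.18 − -19.80) / 2.29⌋ = ⌊2.454⌋ = 2
Row offset from origin: ⌊(-34.23 − -40.08) / 1.53⌋ = ⌊3.824⌋ = 3 → row 3

(3, 2)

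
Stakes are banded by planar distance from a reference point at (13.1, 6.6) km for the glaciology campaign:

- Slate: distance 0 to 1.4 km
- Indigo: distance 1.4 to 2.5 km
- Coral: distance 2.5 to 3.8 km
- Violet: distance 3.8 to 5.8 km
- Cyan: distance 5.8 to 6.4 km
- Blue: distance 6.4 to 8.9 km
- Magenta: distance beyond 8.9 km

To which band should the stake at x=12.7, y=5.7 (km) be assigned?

Slate

Distance = √((12.7−13.1)² + (5.7−6.6)²) = √(0.160 + 0.810) = 0.985 km.
0 ≤ 0.985 < 1.4 → Slate.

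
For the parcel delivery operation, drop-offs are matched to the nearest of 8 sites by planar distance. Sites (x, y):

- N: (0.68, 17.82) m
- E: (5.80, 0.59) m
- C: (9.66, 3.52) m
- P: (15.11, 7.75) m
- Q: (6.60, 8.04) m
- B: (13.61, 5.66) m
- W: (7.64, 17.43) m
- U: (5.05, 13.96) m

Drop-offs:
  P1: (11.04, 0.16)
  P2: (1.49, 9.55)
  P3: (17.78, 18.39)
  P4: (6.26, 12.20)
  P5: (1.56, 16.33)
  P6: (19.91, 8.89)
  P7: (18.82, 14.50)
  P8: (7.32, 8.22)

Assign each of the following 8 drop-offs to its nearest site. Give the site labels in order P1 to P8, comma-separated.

C, Q, W, U, N, P, P, Q

P1 → C (d²=13.19)
P2 → Q (d²=28.39)
P3 → W (d²=103.74)
P4 → U (d²=4.56)
P5 → N (d²=2.99)
P6 → P (d²=24.34)
P7 → P (d²=59.33)
P8 → Q (d²=0.55)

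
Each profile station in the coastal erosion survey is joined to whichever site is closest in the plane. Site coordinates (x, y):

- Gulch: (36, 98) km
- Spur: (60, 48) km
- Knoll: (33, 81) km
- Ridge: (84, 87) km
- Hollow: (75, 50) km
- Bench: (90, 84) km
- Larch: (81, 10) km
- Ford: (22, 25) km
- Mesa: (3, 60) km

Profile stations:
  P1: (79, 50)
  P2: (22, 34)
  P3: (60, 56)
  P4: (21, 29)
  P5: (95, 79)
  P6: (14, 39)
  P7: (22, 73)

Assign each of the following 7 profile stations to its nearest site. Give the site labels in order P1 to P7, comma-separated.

P1 → Hollow (d²=16.00)
P2 → Ford (d²=81.00)
P3 → Spur (d²=64.00)
P4 → Ford (d²=17.00)
P5 → Bench (d²=50.00)
P6 → Ford (d²=260.00)
P7 → Knoll (d²=185.00)

Hollow, Ford, Spur, Ford, Bench, Ford, Knoll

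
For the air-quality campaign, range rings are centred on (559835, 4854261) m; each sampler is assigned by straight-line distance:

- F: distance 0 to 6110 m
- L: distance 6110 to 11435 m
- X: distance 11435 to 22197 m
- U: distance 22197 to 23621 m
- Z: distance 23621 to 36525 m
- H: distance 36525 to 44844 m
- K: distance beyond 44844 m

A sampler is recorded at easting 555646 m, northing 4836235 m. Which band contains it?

X

Distance = √((555646−559835)² + (4836235−4854261)²) = √(17547721.000 + 324936676.000) = 18506.334 m.
11435 ≤ 18506.334 < 22197 → X.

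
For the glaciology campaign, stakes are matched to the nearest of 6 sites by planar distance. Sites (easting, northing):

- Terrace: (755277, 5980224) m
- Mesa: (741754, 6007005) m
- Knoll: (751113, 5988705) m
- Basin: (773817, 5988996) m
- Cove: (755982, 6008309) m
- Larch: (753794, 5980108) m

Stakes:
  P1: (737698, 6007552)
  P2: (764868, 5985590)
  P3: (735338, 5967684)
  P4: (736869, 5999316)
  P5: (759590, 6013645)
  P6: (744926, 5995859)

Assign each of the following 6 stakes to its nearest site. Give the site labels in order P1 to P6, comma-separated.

P1 → Mesa (d²=16750345.00)
P2 → Basin (d²=91685437.00)
P3 → Larch (d²=494979712.00)
P4 → Mesa (d²=82983946.00)
P5 → Cove (d²=41490560.00)
P6 → Knoll (d²=89458685.00)

Mesa, Basin, Larch, Mesa, Cove, Knoll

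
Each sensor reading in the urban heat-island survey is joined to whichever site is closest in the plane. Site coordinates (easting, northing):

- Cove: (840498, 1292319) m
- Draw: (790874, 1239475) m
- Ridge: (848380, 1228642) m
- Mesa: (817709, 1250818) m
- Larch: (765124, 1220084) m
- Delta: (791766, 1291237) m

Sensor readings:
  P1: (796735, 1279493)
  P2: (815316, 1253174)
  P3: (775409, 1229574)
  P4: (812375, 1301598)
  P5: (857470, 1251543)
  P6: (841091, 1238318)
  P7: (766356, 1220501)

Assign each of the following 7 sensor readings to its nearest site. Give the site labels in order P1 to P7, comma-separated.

Delta, Mesa, Larch, Delta, Ridge, Ridge, Larch

P1 → Delta (d²=162612497.00)
P2 → Mesa (d²=11277185.00)
P3 → Larch (d²=195841325.00)
P4 → Delta (d²=532081202.00)
P5 → Ridge (d²=607083901.00)
P6 → Ridge (d²=146754497.00)
P7 → Larch (d²=1691713.00)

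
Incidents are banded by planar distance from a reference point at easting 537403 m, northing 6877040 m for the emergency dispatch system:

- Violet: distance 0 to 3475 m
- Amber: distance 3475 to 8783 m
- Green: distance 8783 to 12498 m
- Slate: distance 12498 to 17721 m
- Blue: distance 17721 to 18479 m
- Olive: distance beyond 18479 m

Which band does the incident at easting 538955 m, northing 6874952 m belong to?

Distance = √((538955−537403)² + (6874952−6877040)²) = √(2408704.000 + 4359744.000) = 2601.624 m.
0 ≤ 2601.624 < 3475 → Violet.

Violet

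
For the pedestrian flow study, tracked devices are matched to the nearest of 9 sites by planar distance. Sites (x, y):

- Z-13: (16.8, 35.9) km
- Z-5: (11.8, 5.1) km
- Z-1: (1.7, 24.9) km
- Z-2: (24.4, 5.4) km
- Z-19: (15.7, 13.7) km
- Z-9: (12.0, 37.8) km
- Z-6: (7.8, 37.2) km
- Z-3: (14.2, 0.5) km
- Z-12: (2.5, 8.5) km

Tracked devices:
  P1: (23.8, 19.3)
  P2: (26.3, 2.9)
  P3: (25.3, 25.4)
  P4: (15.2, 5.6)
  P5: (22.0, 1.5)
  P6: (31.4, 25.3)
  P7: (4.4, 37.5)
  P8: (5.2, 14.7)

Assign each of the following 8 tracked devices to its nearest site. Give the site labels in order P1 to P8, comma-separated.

P1 → Z-19 (d²=96.97)
P2 → Z-2 (d²=9.86)
P3 → Z-13 (d²=182.50)
P4 → Z-5 (d²=11.81)
P5 → Z-2 (d²=20.97)
P6 → Z-13 (d²=325.52)
P7 → Z-6 (d²=11.65)
P8 → Z-12 (d²=45.73)

Z-19, Z-2, Z-13, Z-5, Z-2, Z-13, Z-6, Z-12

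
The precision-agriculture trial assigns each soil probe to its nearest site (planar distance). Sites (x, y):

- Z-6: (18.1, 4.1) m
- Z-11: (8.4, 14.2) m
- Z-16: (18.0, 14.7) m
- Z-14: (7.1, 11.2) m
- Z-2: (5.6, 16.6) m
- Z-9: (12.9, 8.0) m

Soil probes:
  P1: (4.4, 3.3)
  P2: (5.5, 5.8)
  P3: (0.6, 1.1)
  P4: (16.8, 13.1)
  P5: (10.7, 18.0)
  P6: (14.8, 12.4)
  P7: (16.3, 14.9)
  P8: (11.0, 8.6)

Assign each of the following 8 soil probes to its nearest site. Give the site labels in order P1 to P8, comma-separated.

P1 → Z-14 (d²=69.70)
P2 → Z-14 (d²=31.72)
P3 → Z-14 (d²=144.26)
P4 → Z-16 (d²=4.00)
P5 → Z-11 (d²=19.73)
P6 → Z-16 (d²=15.53)
P7 → Z-16 (d²=2.93)
P8 → Z-9 (d²=3.97)

Z-14, Z-14, Z-14, Z-16, Z-11, Z-16, Z-16, Z-9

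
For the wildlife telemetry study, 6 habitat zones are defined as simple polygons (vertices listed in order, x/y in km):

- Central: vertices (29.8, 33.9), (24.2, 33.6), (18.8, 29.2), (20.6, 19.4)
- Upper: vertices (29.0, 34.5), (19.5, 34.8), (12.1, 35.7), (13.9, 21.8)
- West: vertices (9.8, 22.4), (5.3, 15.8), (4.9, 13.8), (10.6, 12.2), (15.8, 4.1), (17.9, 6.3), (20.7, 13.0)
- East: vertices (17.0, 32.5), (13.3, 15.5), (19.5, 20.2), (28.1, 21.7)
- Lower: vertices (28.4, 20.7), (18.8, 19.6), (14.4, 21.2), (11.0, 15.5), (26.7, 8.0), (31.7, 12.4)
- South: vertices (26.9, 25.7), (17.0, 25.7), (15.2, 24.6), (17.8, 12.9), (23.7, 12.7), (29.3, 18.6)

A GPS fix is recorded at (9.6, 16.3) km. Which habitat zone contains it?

Cast a ray rightward from (9.6, 16.3). For each polygon, the edges (by vertex number in listed order) whose endpoints lie on opposite sides of y = 16.3, where each meets that height, and whether that is right or left of the point:
Central: no edge straddles that height → 0 crossings.
Upper: no edge straddles that height → 0 crossings.
West: 1–2 at x≈5.64 (left), 7–1 at x≈16.87 (right) → 1 crossing.
East: 1–2 at x≈13.47 (right), 2–3 at x≈14.36 (right) → 2 crossings.
Lower: 3–4 at x≈11.48 (right), 6–1 at x≈30.15 (right) → 2 crossings.
South: 3–4 at x≈17.04 (right), 5–6 at x≈27.12 (right) → 2 crossings.
Only West has an odd count, so the point is inside West.

West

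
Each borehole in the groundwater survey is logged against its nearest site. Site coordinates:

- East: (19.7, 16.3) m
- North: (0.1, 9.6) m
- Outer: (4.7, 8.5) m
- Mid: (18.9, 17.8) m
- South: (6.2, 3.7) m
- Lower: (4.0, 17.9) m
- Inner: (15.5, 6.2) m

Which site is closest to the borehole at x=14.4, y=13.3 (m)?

East

Squared distances to each site:
East: 37.090; North: 218.180; Outer: 117.130; Mid: 40.500; South: 159.400; Lower: 129.320; Inner: 51.620.
Minimum at East.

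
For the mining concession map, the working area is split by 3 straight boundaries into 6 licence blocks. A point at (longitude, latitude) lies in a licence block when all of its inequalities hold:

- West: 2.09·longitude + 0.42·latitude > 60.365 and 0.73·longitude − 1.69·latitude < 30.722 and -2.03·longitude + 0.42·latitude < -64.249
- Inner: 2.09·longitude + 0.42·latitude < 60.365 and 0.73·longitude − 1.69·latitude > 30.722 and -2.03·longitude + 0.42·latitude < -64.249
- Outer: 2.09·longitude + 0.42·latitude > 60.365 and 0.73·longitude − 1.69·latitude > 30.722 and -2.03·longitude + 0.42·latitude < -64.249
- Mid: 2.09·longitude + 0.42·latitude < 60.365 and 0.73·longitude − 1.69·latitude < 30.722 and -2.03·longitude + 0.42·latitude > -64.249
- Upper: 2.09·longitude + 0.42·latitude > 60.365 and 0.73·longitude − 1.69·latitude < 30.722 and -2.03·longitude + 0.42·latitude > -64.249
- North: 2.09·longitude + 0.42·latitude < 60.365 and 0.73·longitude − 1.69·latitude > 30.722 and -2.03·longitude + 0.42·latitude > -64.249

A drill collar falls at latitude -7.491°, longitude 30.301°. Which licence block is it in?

Inner

2.09·30.301 + 0.42·-7.491 = 60.183, which is < 60.365
0.73·30.301 − 1.69·-7.491 = 34.780, which is > 30.722
-2.03·30.301 + 0.42·-7.491 = -64.657, which is < -64.249
This sign pattern matches Inner.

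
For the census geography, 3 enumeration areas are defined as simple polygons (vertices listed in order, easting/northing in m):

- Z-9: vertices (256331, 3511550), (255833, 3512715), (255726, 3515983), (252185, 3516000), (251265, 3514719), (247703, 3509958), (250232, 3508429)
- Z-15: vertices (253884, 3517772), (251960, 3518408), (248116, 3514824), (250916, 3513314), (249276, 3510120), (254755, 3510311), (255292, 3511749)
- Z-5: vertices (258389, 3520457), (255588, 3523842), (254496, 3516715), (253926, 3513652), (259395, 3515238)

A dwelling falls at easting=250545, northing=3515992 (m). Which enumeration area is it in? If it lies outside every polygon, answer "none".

Z-15

Cast a ray rightward from (250545, 3515992). For each polygon, the edges (by vertex number in listed order) whose endpoints lie on opposite sides of northing = 3515992, where each meets that height, and whether that is right or left of the point:
Z-9: 3–4 at easting≈253851.4 (right), 4–5 at easting≈252179.3 (right) → 2 crossings.
Z-15: 2–3 at easting≈249368.7 (left), 7–1 at easting≈254300.1 (right) → 1 crossing.
Z-5: 3–4 at easting≈254361.5 (right), 5–1 at easting≈259249.7 (right) → 2 crossings.
Only Z-15 has an odd count, so the point is inside Z-15.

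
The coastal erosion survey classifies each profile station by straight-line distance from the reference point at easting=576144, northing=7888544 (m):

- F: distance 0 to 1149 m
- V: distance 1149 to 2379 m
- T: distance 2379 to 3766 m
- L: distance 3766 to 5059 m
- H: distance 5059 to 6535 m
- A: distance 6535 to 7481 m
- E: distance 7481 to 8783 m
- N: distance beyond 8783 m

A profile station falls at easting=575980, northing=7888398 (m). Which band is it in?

F

Distance = √((575980−576144)² + (7888398−7888544)²) = √(26896.000 + 21316.000) = 219.572 m.
0 ≤ 219.572 < 1149 → F.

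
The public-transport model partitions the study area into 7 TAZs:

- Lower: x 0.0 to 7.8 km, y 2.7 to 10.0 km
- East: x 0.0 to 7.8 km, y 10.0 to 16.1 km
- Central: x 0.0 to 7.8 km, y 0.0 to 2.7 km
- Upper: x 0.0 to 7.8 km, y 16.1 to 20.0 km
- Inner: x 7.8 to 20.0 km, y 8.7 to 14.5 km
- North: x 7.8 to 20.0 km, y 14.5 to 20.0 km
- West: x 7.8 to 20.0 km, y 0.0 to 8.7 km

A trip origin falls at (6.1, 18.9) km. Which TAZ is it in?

Upper

The point has x = 6.1 and y = 18.9.
Only Upper satisfies 0.0 ≤ x ≤ 7.8 and 16.1 ≤ y ≤ 20.0.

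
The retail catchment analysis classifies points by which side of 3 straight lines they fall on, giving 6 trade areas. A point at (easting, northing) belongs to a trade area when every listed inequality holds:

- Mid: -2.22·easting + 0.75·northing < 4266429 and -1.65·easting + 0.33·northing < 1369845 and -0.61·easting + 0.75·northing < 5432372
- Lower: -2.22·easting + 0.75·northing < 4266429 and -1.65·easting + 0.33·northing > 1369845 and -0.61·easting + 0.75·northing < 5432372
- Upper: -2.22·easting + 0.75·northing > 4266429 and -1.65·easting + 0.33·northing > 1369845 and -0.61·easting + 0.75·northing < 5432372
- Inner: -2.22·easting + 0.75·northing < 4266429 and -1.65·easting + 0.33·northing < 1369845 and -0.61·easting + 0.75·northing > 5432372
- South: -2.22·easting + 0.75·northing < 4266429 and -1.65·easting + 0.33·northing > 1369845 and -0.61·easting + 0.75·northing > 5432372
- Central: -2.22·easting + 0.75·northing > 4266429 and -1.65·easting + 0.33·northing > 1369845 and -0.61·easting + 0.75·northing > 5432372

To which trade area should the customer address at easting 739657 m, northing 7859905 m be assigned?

-2.22·739657 + 0.75·7859905 = 4252890.210, which is < 4266429
-1.65·739657 + 0.33·7859905 = 1373334.600, which is > 1369845
-0.61·739657 + 0.75·7859905 = 5443737.980, which is > 5432372
This sign pattern matches South.

South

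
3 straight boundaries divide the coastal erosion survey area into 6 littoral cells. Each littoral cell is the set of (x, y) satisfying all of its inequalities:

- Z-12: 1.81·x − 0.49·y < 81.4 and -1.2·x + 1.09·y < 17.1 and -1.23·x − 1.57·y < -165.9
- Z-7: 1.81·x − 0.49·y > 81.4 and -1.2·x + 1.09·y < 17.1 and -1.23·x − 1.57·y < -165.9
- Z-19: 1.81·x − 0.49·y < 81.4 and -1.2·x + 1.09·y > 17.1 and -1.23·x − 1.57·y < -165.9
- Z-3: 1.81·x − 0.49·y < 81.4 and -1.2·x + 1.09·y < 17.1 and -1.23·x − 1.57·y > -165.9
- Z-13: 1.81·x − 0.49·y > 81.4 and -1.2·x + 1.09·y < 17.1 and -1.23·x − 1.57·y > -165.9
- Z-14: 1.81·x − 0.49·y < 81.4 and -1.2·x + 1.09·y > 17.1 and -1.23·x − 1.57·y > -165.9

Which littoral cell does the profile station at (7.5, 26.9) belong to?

Z-14

1.81·7.5 − 0.49·26.9 = 0.394, which is < 81.4
-1.2·7.5 + 1.09·26.9 = 20.321, which is > 17.1
-1.23·7.5 − 1.57·26.9 = -51.458, which is > -165.9
This sign pattern matches Z-14.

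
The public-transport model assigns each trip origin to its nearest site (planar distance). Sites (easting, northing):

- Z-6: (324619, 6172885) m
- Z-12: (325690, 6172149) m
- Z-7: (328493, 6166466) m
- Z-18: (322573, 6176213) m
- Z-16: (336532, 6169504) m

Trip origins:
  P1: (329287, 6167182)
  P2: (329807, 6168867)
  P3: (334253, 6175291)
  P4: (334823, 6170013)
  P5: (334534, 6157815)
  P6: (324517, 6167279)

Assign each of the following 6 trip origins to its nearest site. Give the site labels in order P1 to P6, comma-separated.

P1 → Z-7 (d²=1143092.00)
P2 → Z-7 (d²=7491397.00)
P3 → Z-16 (d²=38683210.00)
P4 → Z-16 (d²=3179762.00)
P5 → Z-7 (d²=111333482.00)
P6 → Z-7 (d²=16469545.00)

Z-7, Z-7, Z-16, Z-16, Z-7, Z-7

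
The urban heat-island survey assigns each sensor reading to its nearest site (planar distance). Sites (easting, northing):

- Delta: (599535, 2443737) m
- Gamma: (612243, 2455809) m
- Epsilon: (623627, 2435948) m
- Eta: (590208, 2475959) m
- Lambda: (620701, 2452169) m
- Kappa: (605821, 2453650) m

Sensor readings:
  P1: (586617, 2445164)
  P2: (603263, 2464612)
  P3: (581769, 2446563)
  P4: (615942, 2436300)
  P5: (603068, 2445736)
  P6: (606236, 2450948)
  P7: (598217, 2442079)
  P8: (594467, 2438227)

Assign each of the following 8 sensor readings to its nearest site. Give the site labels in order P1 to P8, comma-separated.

Delta, Kappa, Delta, Epsilon, Delta, Kappa, Delta, Delta

P1 → Delta (d²=168911053.00)
P2 → Kappa (d²=126708808.00)
P3 → Delta (d²=323617032.00)
P4 → Epsilon (d²=59183129.00)
P5 → Delta (d²=16478090.00)
P6 → Kappa (d²=7473029.00)
P7 → Delta (d²=4486088.00)
P8 → Delta (d²=56044724.00)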